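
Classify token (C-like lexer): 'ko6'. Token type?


Pattern: letter/underscore followed by alphanumerics, not a keyword
Type: IDENTIFIER


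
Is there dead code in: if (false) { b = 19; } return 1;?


condition is constant false, so the whole block is unreachable
Dead: 'if (false) { b = 19; }'


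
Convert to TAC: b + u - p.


Break into single-operator statements:
t1 = b + u
t2 = t1 - p


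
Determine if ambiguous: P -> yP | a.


right-linear, alternatives start with distinct terminals 'y' vs 'a': unique leftmost derivation
Unambiguous


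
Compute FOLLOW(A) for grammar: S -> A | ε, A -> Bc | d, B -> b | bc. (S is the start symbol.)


$ ∈ FOLLOW(S). For each A -> αBβ: add FIRST(β)\{ε} to FOLLOW(B); if β nullable, add FOLLOW(A).
FOLLOW(A) = {$}


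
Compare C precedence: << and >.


'<<' is shift (level 8); '>' is relational (level 7)
Higher level binds tighter
'<<' has higher precedence than '>'


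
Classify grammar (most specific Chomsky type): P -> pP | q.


Right-linear: every RHS is a terminal or a terminal followed by one nonterminal
Classification: Type 3 (Regular)


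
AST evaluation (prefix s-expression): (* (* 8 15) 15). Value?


Evaluate inner: (* 8 15) = 120
Evaluate root: (* 120 15) = 1800
Result: 1800


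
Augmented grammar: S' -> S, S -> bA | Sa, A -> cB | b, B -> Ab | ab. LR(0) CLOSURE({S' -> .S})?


Start: S' -> .S
For each item with dot before a nonterminal B, add B -> .γ for every B-production
Closure: [S' -> .S, S -> .bA, S -> .Sa]


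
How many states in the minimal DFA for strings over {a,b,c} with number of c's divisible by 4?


Track (count of c) mod 4: states 0..3, accept at 0
Minimal DFA: 4 states


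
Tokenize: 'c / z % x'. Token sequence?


Scan left to right, longest-match per lexeme
Tokens: ID(c), OP(/), ID(z), OP(%), ID(x)


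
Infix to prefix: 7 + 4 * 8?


'*' binds tighter: tree is (+ 7 (* 4 8))
Prefix: + 7 * 4 8


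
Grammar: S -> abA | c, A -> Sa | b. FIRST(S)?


Per alternative of S: FIRST(abA) = {a}; FIRST(c) = {c}
FIRST(S) = {a, c}


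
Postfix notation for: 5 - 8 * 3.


* has higher precedence, evaluate 8*3 first
Postfix: 5 8 3 * -


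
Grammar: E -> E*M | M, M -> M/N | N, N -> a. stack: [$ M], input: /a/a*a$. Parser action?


shift '/' to continue M -> M/N
Action: shift


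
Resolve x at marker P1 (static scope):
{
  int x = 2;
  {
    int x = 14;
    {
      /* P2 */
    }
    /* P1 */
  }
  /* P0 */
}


x declared in the same block as P1
x = 14


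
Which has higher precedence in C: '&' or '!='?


'!=' is equality (level 6); '&' is bitwise AND (level 5)
Higher level binds tighter
'!=' has higher precedence than '&'


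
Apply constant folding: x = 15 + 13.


15 + 13 = 28 at compile time
Optimized: x = 28


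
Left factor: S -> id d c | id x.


Common prefix: 'id'
Factored: S -> id S', S' -> d c | x


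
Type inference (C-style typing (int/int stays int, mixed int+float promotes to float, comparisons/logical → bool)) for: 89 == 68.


Operand types: int == int
Rule: comparison yields bool
Result type: bool


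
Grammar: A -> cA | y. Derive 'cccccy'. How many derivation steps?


Derivation: A => cA => ccA => cccA => ccccA => cccccA => cccccy
Steps: 6


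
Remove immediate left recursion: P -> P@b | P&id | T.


Left-recursive alternatives: P@b, P&id; non-recursive: T
Introduce P': P -> TP', P' -> @bP' | &idP' | ε


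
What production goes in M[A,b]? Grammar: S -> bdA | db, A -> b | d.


For [A, b]: 'b' ∈ FIRST(b)
Entry: A -> b


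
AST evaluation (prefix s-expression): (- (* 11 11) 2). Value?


Evaluate inner: (* 11 11) = 121
Evaluate root: (- 121 2) = 119
Result: 119


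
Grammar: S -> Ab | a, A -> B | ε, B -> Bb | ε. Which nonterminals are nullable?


A nonterminal is nullable iff some alternative derives ε (directly, or every symbol in it is nullable)
Nullable: {A, B}


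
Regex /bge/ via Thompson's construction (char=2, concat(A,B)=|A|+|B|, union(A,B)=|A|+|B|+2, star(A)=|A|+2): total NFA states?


Syntax tree has 3 char leaf(s), 0 union(s), 0 star(s)
chars contribute 3×2 = 6; each union adds +2; each star adds +2
Total: 6 + 0 + 0 = 6 states


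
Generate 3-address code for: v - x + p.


Break into single-operator statements:
t1 = v - x
t2 = t1 + p


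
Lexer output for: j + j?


Scan left to right, longest-match per lexeme
Tokens: ID(j), OP(+), ID(j)


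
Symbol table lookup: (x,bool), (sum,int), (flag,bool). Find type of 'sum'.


Lookup 'sum' → type int


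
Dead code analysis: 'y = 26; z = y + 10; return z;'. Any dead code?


y is read by z's definition; z is returned
No dead code


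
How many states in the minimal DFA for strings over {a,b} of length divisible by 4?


Track length mod 4: states 0..3, accept at 0
Minimal DFA: 4 states


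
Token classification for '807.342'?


Pattern: digits with a decimal point
Type: FLOAT_LITERAL


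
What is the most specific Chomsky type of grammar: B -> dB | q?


Right-linear: every RHS is a terminal or a terminal followed by one nonterminal
Classification: Type 3 (Regular)


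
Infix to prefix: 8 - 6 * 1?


'*' binds tighter: tree is (- 8 (* 6 1))
Prefix: - 8 * 6 1


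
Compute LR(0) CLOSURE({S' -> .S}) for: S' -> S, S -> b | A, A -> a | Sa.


Start: S' -> .S
For each item with dot before a nonterminal B, add B -> .γ for every B-production
Closure: [S' -> .S, S -> .b, S -> .A, A -> .a, A -> .Sa]


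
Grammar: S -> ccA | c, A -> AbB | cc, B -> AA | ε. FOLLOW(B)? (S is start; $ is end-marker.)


$ ∈ FOLLOW(S). For each A -> αBβ: add FIRST(β)\{ε} to FOLLOW(B); if β nullable, add FOLLOW(A).
FOLLOW(B) = {$, b, c}


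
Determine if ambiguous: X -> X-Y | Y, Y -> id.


precedence layered via separate nonterminal Y: deterministic
Unambiguous


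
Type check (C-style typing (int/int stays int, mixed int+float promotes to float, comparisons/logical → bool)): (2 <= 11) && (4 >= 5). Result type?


Operand types: bool && bool
Rule: logical operators take bool operands and yield bool
Result type: bool


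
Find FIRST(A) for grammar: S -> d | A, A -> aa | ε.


Per alternative of A: FIRST(aa) = {a}; FIRST(ε) = {ε}
FIRST(A) = {a, ε}


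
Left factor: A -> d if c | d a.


Common prefix: 'd'
Factored: A -> d A', A' -> if c | a


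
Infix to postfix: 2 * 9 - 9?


Left to right (same or higher precedence on left)
Postfix: 2 9 * 9 -


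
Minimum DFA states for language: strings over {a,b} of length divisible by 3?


Track length mod 3: states 0..2, accept at 0
Minimal DFA: 3 states


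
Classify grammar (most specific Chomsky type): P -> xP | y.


Right-linear: every RHS is a terminal or a terminal followed by one nonterminal
Classification: Type 3 (Regular)


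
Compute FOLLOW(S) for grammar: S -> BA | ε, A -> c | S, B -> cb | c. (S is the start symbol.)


$ ∈ FOLLOW(S). For each A -> αBβ: add FIRST(β)\{ε} to FOLLOW(B); if β nullable, add FOLLOW(A).
FOLLOW(S) = {$}


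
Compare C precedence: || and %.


'%' is multiplicative (level 10); '||' is logical OR (level 1)
Higher level binds tighter
'%' has higher precedence than '||'


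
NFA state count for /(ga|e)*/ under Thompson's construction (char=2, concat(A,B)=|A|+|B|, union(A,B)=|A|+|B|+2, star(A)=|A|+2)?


Syntax tree has 3 char leaf(s), 1 union(s), 1 star(s)
chars contribute 3×2 = 6; each union adds +2; each star adds +2
Total: 6 + 2 + 2 = 10 states


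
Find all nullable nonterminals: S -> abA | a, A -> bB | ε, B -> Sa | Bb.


A nonterminal is nullable iff some alternative derives ε (directly, or every symbol in it is nullable)
Nullable: {A}


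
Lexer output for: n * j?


Scan left to right, longest-match per lexeme
Tokens: ID(n), OP(*), ID(j)


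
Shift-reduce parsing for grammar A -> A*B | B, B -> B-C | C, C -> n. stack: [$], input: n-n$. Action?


no handle on stack; shift 'n'
Action: shift


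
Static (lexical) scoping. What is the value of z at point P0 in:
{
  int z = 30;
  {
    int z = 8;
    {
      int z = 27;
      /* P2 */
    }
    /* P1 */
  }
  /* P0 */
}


z declared in the same block as P0
z = 30


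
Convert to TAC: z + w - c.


Break into single-operator statements:
t1 = z + w
t2 = t1 - c


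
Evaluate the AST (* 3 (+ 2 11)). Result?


Evaluate inner: (+ 2 11) = 13
Evaluate root: (* 3 13) = 39
Result: 39


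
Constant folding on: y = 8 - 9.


8 - 9 = -1 at compile time
Optimized: y = -1


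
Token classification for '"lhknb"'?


Pattern: double-quoted sequence
Type: STRING_LITERAL


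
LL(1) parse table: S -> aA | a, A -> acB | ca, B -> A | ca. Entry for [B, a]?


For [B, a]: 'a' ∈ FIRST(A)
Entry: B -> A


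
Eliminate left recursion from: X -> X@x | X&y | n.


Left-recursive alternatives: X@x, X&y; non-recursive: n
Introduce X': X -> nX', X' -> @xX' | &yX' | ε


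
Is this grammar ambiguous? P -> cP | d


right-linear, alternatives start with distinct terminals 'c' vs 'd': unique leftmost derivation
Unambiguous


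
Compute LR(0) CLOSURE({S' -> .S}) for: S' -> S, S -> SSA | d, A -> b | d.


Start: S' -> .S
For each item with dot before a nonterminal B, add B -> .γ for every B-production
Closure: [S' -> .S, S -> .SSA, S -> .d]


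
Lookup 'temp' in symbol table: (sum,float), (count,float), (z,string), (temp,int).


Lookup 'temp' → type int


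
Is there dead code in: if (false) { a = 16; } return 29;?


condition is constant false, so the whole block is unreachable
Dead: 'if (false) { a = 16; }'


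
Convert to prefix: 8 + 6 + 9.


left-to-right (same/higher precedence on left): tree is (+ (+ 8 6) 9)
Prefix: + + 8 6 9


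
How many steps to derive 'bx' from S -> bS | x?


Derivation: S => bS => bx
Steps: 2


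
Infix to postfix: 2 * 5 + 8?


Left to right (same or higher precedence on left)
Postfix: 2 5 * 8 +


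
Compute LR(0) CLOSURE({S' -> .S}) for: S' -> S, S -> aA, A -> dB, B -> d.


Start: S' -> .S
For each item with dot before a nonterminal B, add B -> .γ for every B-production
Closure: [S' -> .S, S -> .aA]


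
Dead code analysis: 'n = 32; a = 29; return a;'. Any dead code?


n is assigned but never read
Dead: 'n = 32'


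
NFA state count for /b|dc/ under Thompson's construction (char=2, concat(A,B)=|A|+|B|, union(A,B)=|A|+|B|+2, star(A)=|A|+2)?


Syntax tree has 3 char leaf(s), 1 union(s), 0 star(s)
chars contribute 3×2 = 6; each union adds +2; each star adds +2
Total: 6 + 2 + 0 = 8 states


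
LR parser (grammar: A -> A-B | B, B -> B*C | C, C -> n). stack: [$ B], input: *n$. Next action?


shift '*' to continue B -> B*C
Action: shift


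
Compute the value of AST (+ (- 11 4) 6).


Evaluate inner: (- 11 4) = 7
Evaluate root: (+ 7 6) = 13
Result: 13


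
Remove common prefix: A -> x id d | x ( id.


Common prefix: 'x'
Factored: A -> x A', A' -> id d | ( id


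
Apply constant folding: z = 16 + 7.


16 + 7 = 23 at compile time
Optimized: z = 23


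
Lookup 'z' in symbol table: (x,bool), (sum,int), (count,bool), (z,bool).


Lookup 'z' → type bool


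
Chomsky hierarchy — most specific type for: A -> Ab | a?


Left-linear: every RHS is a terminal or one nonterminal followed by a terminal
Classification: Type 3 (Regular)


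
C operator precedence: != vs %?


'%' is multiplicative (level 10); '!=' is equality (level 6)
Higher level binds tighter
'%' has higher precedence than '!='


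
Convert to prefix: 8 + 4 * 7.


'*' binds tighter: tree is (+ 8 (* 4 7))
Prefix: + 8 * 4 7


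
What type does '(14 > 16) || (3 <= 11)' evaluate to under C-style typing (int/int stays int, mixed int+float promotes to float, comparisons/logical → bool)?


Operand types: bool || bool
Rule: logical operators take bool operands and yield bool
Result type: bool


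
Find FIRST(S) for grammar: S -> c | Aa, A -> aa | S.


Per alternative of S: FIRST(c) = {c}; FIRST(Aa) = {a, c}
FIRST(S) = {a, c}


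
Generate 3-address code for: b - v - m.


Break into single-operator statements:
t1 = b - v
t2 = t1 - m


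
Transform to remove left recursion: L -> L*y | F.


Left-recursive alternatives: L*y; non-recursive: F
Introduce L': L -> FL', L' -> *yL' | ε


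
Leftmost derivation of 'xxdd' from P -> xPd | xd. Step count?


Derivation: P => xPd => xxdd
Steps: 2


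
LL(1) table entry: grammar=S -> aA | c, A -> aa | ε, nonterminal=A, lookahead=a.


For [A, a]: 'a' ∈ FIRST(aa)
Entry: A -> aa


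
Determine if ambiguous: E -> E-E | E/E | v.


'v-v/v' has two parse trees (no precedence encoded between - and /)
Ambiguous


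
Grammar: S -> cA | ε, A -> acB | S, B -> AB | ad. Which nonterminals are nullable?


A nonterminal is nullable iff some alternative derives ε (directly, or every symbol in it is nullable)
Nullable: {A, S}


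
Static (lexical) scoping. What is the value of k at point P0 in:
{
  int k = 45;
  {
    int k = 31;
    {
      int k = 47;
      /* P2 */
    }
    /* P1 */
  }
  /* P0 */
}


k declared in the same block as P0
k = 45


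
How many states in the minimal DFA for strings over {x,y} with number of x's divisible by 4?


Track (count of x) mod 4: states 0..3, accept at 0
Minimal DFA: 4 states


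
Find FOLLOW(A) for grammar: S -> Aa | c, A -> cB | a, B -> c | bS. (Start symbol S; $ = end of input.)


$ ∈ FOLLOW(S). For each A -> αBβ: add FIRST(β)\{ε} to FOLLOW(B); if β nullable, add FOLLOW(A).
FOLLOW(A) = {a}


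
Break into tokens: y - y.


Scan left to right, longest-match per lexeme
Tokens: ID(y), OP(-), ID(y)


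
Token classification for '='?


Pattern: operator symbol
Type: OPERATOR


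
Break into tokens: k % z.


Scan left to right, longest-match per lexeme
Tokens: ID(k), OP(%), ID(z)


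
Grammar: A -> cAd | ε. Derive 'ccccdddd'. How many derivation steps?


Derivation: A => cAd => ccAdd => cccAddd => ccccAdddd => ccccdddd
Steps: 5


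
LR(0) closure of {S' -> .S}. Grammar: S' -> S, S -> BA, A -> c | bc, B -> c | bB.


Start: S' -> .S
For each item with dot before a nonterminal B, add B -> .γ for every B-production
Closure: [S' -> .S, S -> .BA, B -> .c, B -> .bB]


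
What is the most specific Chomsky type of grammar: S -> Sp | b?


Left-linear: every RHS is a terminal or one nonterminal followed by a terminal
Classification: Type 3 (Regular)


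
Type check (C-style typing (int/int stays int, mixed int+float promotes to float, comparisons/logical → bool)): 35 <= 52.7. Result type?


Operand types: int <= float
Rule: comparison yields bool
Result type: bool


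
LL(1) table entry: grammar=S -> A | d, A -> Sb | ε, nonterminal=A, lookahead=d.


For [A, d]: 'd' ∈ FIRST(Sb)
Entry: A -> Sb


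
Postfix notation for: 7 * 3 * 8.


Left to right (same or higher precedence on left)
Postfix: 7 3 * 8 *


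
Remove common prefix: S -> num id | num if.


Common prefix: 'num'
Factored: S -> num S', S' -> id | if


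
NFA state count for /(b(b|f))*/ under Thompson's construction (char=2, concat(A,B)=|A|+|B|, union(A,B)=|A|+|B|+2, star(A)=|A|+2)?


Syntax tree has 3 char leaf(s), 1 union(s), 1 star(s)
chars contribute 3×2 = 6; each union adds +2; each star adds +2
Total: 6 + 2 + 2 = 10 states


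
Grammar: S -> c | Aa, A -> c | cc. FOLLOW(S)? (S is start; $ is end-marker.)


$ ∈ FOLLOW(S). For each A -> αBβ: add FIRST(β)\{ε} to FOLLOW(B); if β nullable, add FOLLOW(A).
FOLLOW(S) = {$}


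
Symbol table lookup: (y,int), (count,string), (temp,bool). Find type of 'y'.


Lookup 'y' → type int


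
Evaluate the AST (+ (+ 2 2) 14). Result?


Evaluate inner: (+ 2 2) = 4
Evaluate root: (+ 4 14) = 18
Result: 18


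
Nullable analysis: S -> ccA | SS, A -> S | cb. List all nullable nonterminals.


A nonterminal is nullable iff some alternative derives ε (directly, or every symbol in it is nullable)
Nullable: {}


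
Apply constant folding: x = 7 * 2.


7 * 2 = 14 at compile time
Optimized: x = 14


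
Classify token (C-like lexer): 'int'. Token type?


Pattern: reserved word
Type: KEYWORD


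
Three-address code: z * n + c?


Break into single-operator statements:
t1 = z * n
t2 = t1 + c


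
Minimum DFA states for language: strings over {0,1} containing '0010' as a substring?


KMP-style automaton: 4 progress states + 1 absorbing accept = 5
Minimal DFA: 5 states


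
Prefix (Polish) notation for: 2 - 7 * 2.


'*' binds tighter: tree is (- 2 (* 7 2))
Prefix: - 2 * 7 2


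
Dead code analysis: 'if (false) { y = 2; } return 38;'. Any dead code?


condition is constant false, so the whole block is unreachable
Dead: 'if (false) { y = 2; }'


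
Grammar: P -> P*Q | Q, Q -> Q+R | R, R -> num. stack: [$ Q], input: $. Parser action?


lookahead ∉ {+} so Q won't extend; reduce P -> Q
Action: reduce (P -> Q)


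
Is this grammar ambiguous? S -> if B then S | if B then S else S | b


dangling else: 'if B then if B then b else b' parses two ways
Ambiguous


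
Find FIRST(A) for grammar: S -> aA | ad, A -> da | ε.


Per alternative of A: FIRST(da) = {d}; FIRST(ε) = {ε}
FIRST(A) = {d, ε}


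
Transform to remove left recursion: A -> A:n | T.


Left-recursive alternatives: A:n; non-recursive: T
Introduce A': A -> TA', A' -> :nA' | ε


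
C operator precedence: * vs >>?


'*' is multiplicative (level 10); '>>' is shift (level 8)
Higher level binds tighter
'*' has higher precedence than '>>'


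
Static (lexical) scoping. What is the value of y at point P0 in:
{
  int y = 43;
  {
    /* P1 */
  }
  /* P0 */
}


y declared in the same block as P0
y = 43


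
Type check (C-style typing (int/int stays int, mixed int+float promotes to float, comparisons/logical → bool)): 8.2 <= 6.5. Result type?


Operand types: float <= float
Rule: comparison yields bool
Result type: bool


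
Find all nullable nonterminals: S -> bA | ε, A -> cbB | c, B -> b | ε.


A nonterminal is nullable iff some alternative derives ε (directly, or every symbol in it is nullable)
Nullable: {B, S}


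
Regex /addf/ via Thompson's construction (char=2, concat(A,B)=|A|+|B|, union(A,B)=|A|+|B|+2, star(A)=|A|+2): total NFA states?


Syntax tree has 4 char leaf(s), 0 union(s), 0 star(s)
chars contribute 4×2 = 8; each union adds +2; each star adds +2
Total: 8 + 0 + 0 = 8 states


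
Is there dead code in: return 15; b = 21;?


statement follows a return and is unreachable
Dead: 'b = 21'


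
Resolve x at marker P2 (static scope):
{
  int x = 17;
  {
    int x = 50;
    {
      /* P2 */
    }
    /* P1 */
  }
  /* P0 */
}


P2's block does not declare x; resolves to the enclosing declaration at depth 1
x = 50


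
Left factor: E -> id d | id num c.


Common prefix: 'id'
Factored: E -> id E', E' -> d | num c


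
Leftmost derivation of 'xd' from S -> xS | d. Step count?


Derivation: S => xS => xd
Steps: 2


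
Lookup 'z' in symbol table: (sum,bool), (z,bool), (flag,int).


Lookup 'z' → type bool


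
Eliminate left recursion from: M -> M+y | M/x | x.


Left-recursive alternatives: M+y, M/x; non-recursive: x
Introduce M': M -> xM', M' -> +yM' | /xM' | ε


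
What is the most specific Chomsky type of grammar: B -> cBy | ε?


Single nonterminal LHS, but c^n y^n is not regular
Classification: Type 2 (Context-Free)


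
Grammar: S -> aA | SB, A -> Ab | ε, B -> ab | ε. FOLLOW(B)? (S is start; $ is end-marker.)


$ ∈ FOLLOW(S). For each A -> αBβ: add FIRST(β)\{ε} to FOLLOW(B); if β nullable, add FOLLOW(A).
FOLLOW(B) = {$, a}


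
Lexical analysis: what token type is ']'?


Pattern: delimiter/punctuation
Type: PUNCTUATION


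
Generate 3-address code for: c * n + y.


Break into single-operator statements:
t1 = c * n
t2 = t1 + y


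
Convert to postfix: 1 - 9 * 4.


* has higher precedence, evaluate 9*4 first
Postfix: 1 9 4 * -


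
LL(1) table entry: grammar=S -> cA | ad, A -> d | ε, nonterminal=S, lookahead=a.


For [S, a]: 'a' ∈ FIRST(ad)
Entry: S -> ad


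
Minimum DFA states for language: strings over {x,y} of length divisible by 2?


Track length mod 2: states 0..1, accept at 0
Minimal DFA: 2 states


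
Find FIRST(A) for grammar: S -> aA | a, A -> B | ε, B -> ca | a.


Per alternative of A: FIRST(B) = {a, c}; FIRST(ε) = {ε}
FIRST(A) = {a, c, ε}


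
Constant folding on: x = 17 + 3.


17 + 3 = 20 at compile time
Optimized: x = 20


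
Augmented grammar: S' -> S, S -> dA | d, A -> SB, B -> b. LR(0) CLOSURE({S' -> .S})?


Start: S' -> .S
For each item with dot before a nonterminal B, add B -> .γ for every B-production
Closure: [S' -> .S, S -> .dA, S -> .d]


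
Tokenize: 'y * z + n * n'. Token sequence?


Scan left to right, longest-match per lexeme
Tokens: ID(y), OP(*), ID(z), OP(+), ID(n), OP(*), ID(n)


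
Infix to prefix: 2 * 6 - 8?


left-to-right (same/higher precedence on left): tree is (- (* 2 6) 8)
Prefix: - * 2 6 8


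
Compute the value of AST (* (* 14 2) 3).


Evaluate inner: (* 14 2) = 28
Evaluate root: (* 28 3) = 84
Result: 84


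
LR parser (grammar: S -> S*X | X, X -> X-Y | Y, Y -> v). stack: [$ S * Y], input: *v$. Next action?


'Y' (not preceded by X-) is the handle for X -> Y
Action: reduce (X -> Y)


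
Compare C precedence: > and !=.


'>' is relational (level 7); '!=' is equality (level 6)
Higher level binds tighter
'>' has higher precedence than '!='


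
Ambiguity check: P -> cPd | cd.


balanced c^n…d^n: each string has a unique parse
Unambiguous


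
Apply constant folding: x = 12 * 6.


12 * 6 = 72 at compile time
Optimized: x = 72


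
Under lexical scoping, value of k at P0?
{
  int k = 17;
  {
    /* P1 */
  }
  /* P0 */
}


k declared in the same block as P0
k = 17


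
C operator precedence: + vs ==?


'+' is additive (level 9); '==' is equality (level 6)
Higher level binds tighter
'+' has higher precedence than '=='


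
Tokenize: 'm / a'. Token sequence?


Scan left to right, longest-match per lexeme
Tokens: ID(m), OP(/), ID(a)


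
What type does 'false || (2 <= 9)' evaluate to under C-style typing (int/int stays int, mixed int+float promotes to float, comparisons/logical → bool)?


Operand types: bool || bool
Rule: logical operators take bool operands and yield bool
Result type: bool


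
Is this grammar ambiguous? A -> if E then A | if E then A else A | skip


dangling else: 'if E then if E then skip else skip' parses two ways
Ambiguous


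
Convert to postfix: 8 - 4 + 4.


Left to right (same or higher precedence on left)
Postfix: 8 4 - 4 +


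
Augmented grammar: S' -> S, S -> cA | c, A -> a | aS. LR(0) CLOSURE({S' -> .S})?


Start: S' -> .S
For each item with dot before a nonterminal B, add B -> .γ for every B-production
Closure: [S' -> .S, S -> .cA, S -> .c]


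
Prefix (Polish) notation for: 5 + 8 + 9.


left-to-right (same/higher precedence on left): tree is (+ (+ 5 8) 9)
Prefix: + + 5 8 9


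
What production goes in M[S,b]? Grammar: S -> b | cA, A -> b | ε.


For [S, b]: 'b' ∈ FIRST(b)
Entry: S -> b


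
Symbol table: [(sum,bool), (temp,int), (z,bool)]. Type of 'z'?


Lookup 'z' → type bool


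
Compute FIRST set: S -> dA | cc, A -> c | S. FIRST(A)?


Per alternative of A: FIRST(c) = {c}; FIRST(S) = {c, d}
FIRST(A) = {c, d}


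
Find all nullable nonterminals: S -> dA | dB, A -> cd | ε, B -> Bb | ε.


A nonterminal is nullable iff some alternative derives ε (directly, or every symbol in it is nullable)
Nullable: {A, B}


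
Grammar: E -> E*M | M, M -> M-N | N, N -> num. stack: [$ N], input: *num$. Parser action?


'N' (not preceded by M-) is the handle for M -> N
Action: reduce (M -> N)


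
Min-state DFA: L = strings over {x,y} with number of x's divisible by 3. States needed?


Track (count of x) mod 3: states 0..2, accept at 0
Minimal DFA: 3 states


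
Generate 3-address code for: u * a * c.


Break into single-operator statements:
t1 = u * a
t2 = t1 * c


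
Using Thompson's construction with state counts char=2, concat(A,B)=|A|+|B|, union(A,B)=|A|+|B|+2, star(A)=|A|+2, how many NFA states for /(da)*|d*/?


Syntax tree has 3 char leaf(s), 1 union(s), 2 star(s)
chars contribute 3×2 = 6; each union adds +2; each star adds +2
Total: 6 + 2 + 4 = 12 states


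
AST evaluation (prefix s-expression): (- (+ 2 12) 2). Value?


Evaluate inner: (+ 2 12) = 14
Evaluate root: (- 14 2) = 12
Result: 12


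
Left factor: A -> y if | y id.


Common prefix: 'y'
Factored: A -> y A', A' -> if | id


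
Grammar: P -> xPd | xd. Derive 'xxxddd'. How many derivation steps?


Derivation: P => xPd => xxPdd => xxxddd
Steps: 3


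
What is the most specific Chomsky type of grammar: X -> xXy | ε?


Single nonterminal LHS, but x^n y^n is not regular
Classification: Type 2 (Context-Free)


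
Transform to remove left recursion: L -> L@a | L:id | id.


Left-recursive alternatives: L@a, L:id; non-recursive: id
Introduce L': L -> idL', L' -> @aL' | :idL' | ε


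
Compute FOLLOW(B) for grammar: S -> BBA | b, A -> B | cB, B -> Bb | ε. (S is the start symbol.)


$ ∈ FOLLOW(S). For each A -> αBβ: add FIRST(β)\{ε} to FOLLOW(B); if β nullable, add FOLLOW(A).
FOLLOW(B) = {$, b, c}


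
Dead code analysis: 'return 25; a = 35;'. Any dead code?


statement follows a return and is unreachable
Dead: 'a = 35'


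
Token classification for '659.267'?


Pattern: digits with a decimal point
Type: FLOAT_LITERAL


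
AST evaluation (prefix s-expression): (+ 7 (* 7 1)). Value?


Evaluate inner: (* 7 1) = 7
Evaluate root: (+ 7 7) = 14
Result: 14


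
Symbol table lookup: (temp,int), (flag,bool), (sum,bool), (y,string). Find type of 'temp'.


Lookup 'temp' → type int


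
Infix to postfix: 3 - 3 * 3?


* has higher precedence, evaluate 3*3 first
Postfix: 3 3 3 * -


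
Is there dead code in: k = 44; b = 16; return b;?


k is assigned but never read
Dead: 'k = 44'


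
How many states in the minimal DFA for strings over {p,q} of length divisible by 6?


Track length mod 6: states 0..5, accept at 0
Minimal DFA: 6 states


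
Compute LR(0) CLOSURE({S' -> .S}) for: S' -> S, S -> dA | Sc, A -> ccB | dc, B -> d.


Start: S' -> .S
For each item with dot before a nonterminal B, add B -> .γ for every B-production
Closure: [S' -> .S, S -> .dA, S -> .Sc]


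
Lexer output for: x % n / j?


Scan left to right, longest-match per lexeme
Tokens: ID(x), OP(%), ID(n), OP(/), ID(j)


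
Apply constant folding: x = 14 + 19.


14 + 19 = 33 at compile time
Optimized: x = 33


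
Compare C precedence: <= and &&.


'<=' is relational (level 7); '&&' is logical AND (level 2)
Higher level binds tighter
'<=' has higher precedence than '&&'


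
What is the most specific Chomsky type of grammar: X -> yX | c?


Right-linear: every RHS is a terminal or a terminal followed by one nonterminal
Classification: Type 3 (Regular)


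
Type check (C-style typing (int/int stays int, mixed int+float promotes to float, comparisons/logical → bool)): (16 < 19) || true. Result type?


Operand types: bool || bool
Rule: logical operators take bool operands and yield bool
Result type: bool


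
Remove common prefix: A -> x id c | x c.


Common prefix: 'x'
Factored: A -> x A', A' -> id c | c


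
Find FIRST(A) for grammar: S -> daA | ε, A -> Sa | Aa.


Per alternative of A: FIRST(Sa) = {a, d}; FIRST(Aa) = {a, d}
FIRST(A) = {a, d}


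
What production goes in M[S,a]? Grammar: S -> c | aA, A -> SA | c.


For [S, a]: 'a' ∈ FIRST(aA)
Entry: S -> aA


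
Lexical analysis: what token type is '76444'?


Pattern: digits only
Type: INTEGER_LITERAL


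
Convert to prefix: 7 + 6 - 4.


left-to-right (same/higher precedence on left): tree is (- (+ 7 6) 4)
Prefix: - + 7 6 4


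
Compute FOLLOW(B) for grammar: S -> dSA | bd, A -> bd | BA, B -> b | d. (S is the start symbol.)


$ ∈ FOLLOW(S). For each A -> αBβ: add FIRST(β)\{ε} to FOLLOW(B); if β nullable, add FOLLOW(A).
FOLLOW(B) = {b, d}


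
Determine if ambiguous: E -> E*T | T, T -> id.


precedence layered via separate nonterminal T: deterministic
Unambiguous


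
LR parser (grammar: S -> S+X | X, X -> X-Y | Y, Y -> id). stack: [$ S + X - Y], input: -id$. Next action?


handle 'X-Y' on top
Action: reduce (X -> X-Y)


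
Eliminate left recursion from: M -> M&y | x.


Left-recursive alternatives: M&y; non-recursive: x
Introduce M': M -> xM', M' -> &yM' | ε


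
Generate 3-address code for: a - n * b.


Break into single-operator statements:
t1 = n * b
t2 = a - t1


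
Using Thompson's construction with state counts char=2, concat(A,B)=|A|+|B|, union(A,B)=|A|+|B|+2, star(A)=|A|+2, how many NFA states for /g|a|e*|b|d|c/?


Syntax tree has 6 char leaf(s), 5 union(s), 1 star(s)
chars contribute 6×2 = 12; each union adds +2; each star adds +2
Total: 12 + 10 + 2 = 24 states


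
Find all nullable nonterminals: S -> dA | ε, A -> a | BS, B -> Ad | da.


A nonterminal is nullable iff some alternative derives ε (directly, or every symbol in it is nullable)
Nullable: {S}


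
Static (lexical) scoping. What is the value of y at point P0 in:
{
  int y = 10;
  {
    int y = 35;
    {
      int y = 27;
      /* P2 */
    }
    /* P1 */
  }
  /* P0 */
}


y declared in the same block as P0
y = 10


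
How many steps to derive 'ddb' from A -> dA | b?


Derivation: A => dA => ddA => ddb
Steps: 3


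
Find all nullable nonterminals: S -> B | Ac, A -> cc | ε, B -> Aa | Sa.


A nonterminal is nullable iff some alternative derives ε (directly, or every symbol in it is nullable)
Nullable: {A}


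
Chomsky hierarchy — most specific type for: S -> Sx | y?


Left-linear: every RHS is a terminal or one nonterminal followed by a terminal
Classification: Type 3 (Regular)


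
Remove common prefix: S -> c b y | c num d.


Common prefix: 'c'
Factored: S -> c S', S' -> b y | num d


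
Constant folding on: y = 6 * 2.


6 * 2 = 12 at compile time
Optimized: y = 12


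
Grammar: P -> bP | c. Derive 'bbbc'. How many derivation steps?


Derivation: P => bP => bbP => bbbP => bbbc
Steps: 4


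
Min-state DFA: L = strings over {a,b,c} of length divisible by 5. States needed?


Track length mod 5: states 0..4, accept at 0
Minimal DFA: 5 states


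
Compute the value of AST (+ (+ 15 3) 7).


Evaluate inner: (+ 15 3) = 18
Evaluate root: (+ 18 7) = 25
Result: 25


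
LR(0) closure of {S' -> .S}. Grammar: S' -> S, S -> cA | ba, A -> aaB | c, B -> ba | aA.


Start: S' -> .S
For each item with dot before a nonterminal B, add B -> .γ for every B-production
Closure: [S' -> .S, S -> .cA, S -> .ba]


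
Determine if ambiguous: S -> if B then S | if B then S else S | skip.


dangling else: 'if B then if B then skip else skip' parses two ways
Ambiguous


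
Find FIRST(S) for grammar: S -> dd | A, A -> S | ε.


Per alternative of S: FIRST(dd) = {d}; FIRST(A) = {d, ε}
FIRST(S) = {d, ε}


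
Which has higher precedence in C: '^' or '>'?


'>' is relational (level 7); '^' is bitwise XOR (level 4)
Higher level binds tighter
'>' has higher precedence than '^'


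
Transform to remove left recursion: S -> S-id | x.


Left-recursive alternatives: S-id; non-recursive: x
Introduce S': S -> xS', S' -> -idS' | ε


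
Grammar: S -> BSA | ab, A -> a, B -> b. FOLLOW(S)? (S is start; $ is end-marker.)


$ ∈ FOLLOW(S). For each A -> αBβ: add FIRST(β)\{ε} to FOLLOW(B); if β nullable, add FOLLOW(A).
FOLLOW(S) = {$, a}


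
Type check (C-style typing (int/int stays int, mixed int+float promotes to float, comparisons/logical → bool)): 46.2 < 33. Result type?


Operand types: float < int
Rule: comparison yields bool
Result type: bool


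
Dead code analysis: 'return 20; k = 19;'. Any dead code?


statement follows a return and is unreachable
Dead: 'k = 19'


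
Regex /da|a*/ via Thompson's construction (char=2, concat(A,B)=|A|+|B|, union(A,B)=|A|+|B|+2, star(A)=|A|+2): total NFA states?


Syntax tree has 3 char leaf(s), 1 union(s), 1 star(s)
chars contribute 3×2 = 6; each union adds +2; each star adds +2
Total: 6 + 2 + 2 = 10 states


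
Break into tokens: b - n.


Scan left to right, longest-match per lexeme
Tokens: ID(b), OP(-), ID(n)


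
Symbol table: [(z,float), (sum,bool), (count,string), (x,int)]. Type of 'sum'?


Lookup 'sum' → type bool


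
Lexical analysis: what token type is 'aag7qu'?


Pattern: letter/underscore followed by alphanumerics, not a keyword
Type: IDENTIFIER


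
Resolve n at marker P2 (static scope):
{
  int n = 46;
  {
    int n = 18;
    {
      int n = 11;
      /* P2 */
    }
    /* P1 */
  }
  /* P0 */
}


n declared in the same block as P2
n = 11


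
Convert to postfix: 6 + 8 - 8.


Left to right (same or higher precedence on left)
Postfix: 6 8 + 8 -


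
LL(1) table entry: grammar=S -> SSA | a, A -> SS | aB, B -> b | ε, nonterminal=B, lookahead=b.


For [B, b]: 'b' ∈ FIRST(b)
Entry: B -> b


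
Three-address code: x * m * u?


Break into single-operator statements:
t1 = x * m
t2 = t1 * u


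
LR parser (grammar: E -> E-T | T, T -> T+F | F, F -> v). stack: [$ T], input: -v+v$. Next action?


lookahead ∉ {+} so T won't extend; reduce E -> T
Action: reduce (E -> T)


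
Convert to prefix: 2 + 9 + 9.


left-to-right (same/higher precedence on left): tree is (+ (+ 2 9) 9)
Prefix: + + 2 9 9


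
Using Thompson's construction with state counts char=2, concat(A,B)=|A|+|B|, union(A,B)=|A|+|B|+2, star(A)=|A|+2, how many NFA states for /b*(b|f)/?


Syntax tree has 3 char leaf(s), 1 union(s), 1 star(s)
chars contribute 3×2 = 6; each union adds +2; each star adds +2
Total: 6 + 2 + 2 = 10 states


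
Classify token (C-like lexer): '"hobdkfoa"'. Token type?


Pattern: double-quoted sequence
Type: STRING_LITERAL


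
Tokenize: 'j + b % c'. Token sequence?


Scan left to right, longest-match per lexeme
Tokens: ID(j), OP(+), ID(b), OP(%), ID(c)


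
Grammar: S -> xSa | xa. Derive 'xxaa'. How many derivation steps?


Derivation: S => xSa => xxaa
Steps: 2


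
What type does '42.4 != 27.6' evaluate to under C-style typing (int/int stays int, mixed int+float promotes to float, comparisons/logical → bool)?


Operand types: float != float
Rule: comparison yields bool
Result type: bool


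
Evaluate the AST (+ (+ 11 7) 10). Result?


Evaluate inner: (+ 11 7) = 18
Evaluate root: (+ 18 10) = 28
Result: 28


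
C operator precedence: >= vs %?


'%' is multiplicative (level 10); '>=' is relational (level 7)
Higher level binds tighter
'%' has higher precedence than '>='


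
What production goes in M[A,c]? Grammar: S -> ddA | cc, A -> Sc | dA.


For [A, c]: 'c' ∈ FIRST(Sc)
Entry: A -> Sc


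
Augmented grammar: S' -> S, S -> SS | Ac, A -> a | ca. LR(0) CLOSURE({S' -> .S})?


Start: S' -> .S
For each item with dot before a nonterminal B, add B -> .γ for every B-production
Closure: [S' -> .S, S -> .SS, S -> .Ac, A -> .a, A -> .ca]


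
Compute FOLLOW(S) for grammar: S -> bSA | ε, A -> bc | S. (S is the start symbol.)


$ ∈ FOLLOW(S). For each A -> αBβ: add FIRST(β)\{ε} to FOLLOW(B); if β nullable, add FOLLOW(A).
FOLLOW(S) = {$, b}


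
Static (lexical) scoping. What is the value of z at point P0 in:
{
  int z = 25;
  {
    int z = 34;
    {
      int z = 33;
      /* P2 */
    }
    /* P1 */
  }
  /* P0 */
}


z declared in the same block as P0
z = 25


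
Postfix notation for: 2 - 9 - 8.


Left to right (same or higher precedence on left)
Postfix: 2 9 - 8 -


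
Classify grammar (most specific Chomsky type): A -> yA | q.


Right-linear: every RHS is a terminal or a terminal followed by one nonterminal
Classification: Type 3 (Regular)


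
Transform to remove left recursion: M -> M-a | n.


Left-recursive alternatives: M-a; non-recursive: n
Introduce M': M -> nM', M' -> -aM' | ε


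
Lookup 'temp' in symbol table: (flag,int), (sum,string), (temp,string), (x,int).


Lookup 'temp' → type string


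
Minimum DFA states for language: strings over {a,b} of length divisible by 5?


Track length mod 5: states 0..4, accept at 0
Minimal DFA: 5 states


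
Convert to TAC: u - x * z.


Break into single-operator statements:
t1 = x * z
t2 = u - t1


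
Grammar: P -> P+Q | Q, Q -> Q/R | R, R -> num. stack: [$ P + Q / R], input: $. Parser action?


handle 'Q/R' on top
Action: reduce (Q -> Q/R)


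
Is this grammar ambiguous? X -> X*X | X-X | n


'n*n-n' has two parse trees (no precedence encoded between * and -)
Ambiguous


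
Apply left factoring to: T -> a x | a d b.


Common prefix: 'a'
Factored: T -> a T', T' -> x | d b


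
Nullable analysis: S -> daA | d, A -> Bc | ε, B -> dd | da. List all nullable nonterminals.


A nonterminal is nullable iff some alternative derives ε (directly, or every symbol in it is nullable)
Nullable: {A}


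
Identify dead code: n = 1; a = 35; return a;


n is assigned but never read
Dead: 'n = 1'


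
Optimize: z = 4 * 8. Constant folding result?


4 * 8 = 32 at compile time
Optimized: z = 32


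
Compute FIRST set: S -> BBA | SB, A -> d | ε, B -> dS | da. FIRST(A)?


Per alternative of A: FIRST(d) = {d}; FIRST(ε) = {ε}
FIRST(A) = {d, ε}


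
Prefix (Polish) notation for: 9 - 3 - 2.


left-to-right (same/higher precedence on left): tree is (- (- 9 3) 2)
Prefix: - - 9 3 2


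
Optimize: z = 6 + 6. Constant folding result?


6 + 6 = 12 at compile time
Optimized: z = 12


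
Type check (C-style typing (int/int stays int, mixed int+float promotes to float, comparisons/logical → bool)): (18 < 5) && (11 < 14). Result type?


Operand types: bool && bool
Rule: logical operators take bool operands and yield bool
Result type: bool


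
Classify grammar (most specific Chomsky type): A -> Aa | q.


Left-linear: every RHS is a terminal or one nonterminal followed by a terminal
Classification: Type 3 (Regular)


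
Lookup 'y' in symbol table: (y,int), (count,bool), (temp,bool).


Lookup 'y' → type int


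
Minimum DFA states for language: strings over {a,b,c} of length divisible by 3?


Track length mod 3: states 0..2, accept at 0
Minimal DFA: 3 states


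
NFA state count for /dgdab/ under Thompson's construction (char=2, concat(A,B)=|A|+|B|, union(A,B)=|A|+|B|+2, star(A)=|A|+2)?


Syntax tree has 5 char leaf(s), 0 union(s), 0 star(s)
chars contribute 5×2 = 10; each union adds +2; each star adds +2
Total: 10 + 0 + 0 = 10 states


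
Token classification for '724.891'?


Pattern: digits with a decimal point
Type: FLOAT_LITERAL


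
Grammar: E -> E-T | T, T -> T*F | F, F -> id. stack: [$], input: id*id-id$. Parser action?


no handle on stack; shift 'id'
Action: shift


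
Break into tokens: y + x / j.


Scan left to right, longest-match per lexeme
Tokens: ID(y), OP(+), ID(x), OP(/), ID(j)


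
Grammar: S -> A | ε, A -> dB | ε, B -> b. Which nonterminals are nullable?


A nonterminal is nullable iff some alternative derives ε (directly, or every symbol in it is nullable)
Nullable: {A, S}
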